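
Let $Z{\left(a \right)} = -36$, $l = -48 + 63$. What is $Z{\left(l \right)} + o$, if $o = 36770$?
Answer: $36734$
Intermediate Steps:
$l = 15$
$Z{\left(l \right)} + o = -36 + 36770 = 36734$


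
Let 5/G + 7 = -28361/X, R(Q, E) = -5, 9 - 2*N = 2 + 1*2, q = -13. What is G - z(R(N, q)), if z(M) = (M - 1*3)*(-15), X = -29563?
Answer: -4315483/35716 ≈ -120.83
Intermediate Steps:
N = 5/2 (N = 9/2 - (2 + 1*2)/2 = 9/2 - (2 + 2)/2 = 9/2 - 1/2*4 = 9/2 - 2 = 5/2 ≈ 2.5000)
z(M) = 45 - 15*M (z(M) = (M - 3)*(-15) = (-3 + M)*(-15) = 45 - 15*M)
G = -29563/35716 (G = 5/(-7 - 28361/(-29563)) = 5/(-7 - 28361*(-1/29563)) = 5/(-7 + 28361/29563) = 5/(-178580/29563) = 5*(-29563/178580) = -29563/35716 ≈ -0.82772)
G - z(R(N, q)) = -29563/35716 - (45 - 15*(-5)) = -29563/35716 - (45 + 75) = -29563/35716 - 1*120 = -29563/35716 - 120 = -4315483/35716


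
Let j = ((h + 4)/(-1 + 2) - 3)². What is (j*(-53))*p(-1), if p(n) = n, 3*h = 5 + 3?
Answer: 6413/9 ≈ 712.56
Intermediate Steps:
h = 8/3 (h = (5 + 3)/3 = (⅓)*8 = 8/3 ≈ 2.6667)
j = 121/9 (j = ((8/3 + 4)/(-1 + 2) - 3)² = ((20/3)/1 - 3)² = ((20/3)*1 - 3)² = (20/3 - 3)² = (11/3)² = 121/9 ≈ 13.444)
(j*(-53))*p(-1) = ((121/9)*(-53))*(-1) = -6413/9*(-1) = 6413/9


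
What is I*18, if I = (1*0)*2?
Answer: 0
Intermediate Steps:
I = 0 (I = 0*2 = 0)
I*18 = 0*18 = 0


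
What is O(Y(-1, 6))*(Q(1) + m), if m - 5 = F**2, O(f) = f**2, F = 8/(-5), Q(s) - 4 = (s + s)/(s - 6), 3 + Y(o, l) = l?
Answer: 2511/25 ≈ 100.44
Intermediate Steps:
Y(o, l) = -3 + l
Q(s) = 4 + 2*s/(-6 + s) (Q(s) = 4 + (s + s)/(s - 6) = 4 + (2*s)/(-6 + s) = 4 + 2*s/(-6 + s))
F = -8/5 (F = 8*(-1/5) = -8/5 ≈ -1.6000)
m = 189/25 (m = 5 + (-8/5)**2 = 5 + 64/25 = 189/25 ≈ 7.5600)
O(Y(-1, 6))*(Q(1) + m) = (-3 + 6)**2*(6*(-4 + 1)/(-6 + 1) + 189/25) = 3**2*(6*(-3)/(-5) + 189/25) = 9*(6*(-1/5)*(-3) + 189/25) = 9*(18/5 + 189/25) = 9*(279/25) = 2511/25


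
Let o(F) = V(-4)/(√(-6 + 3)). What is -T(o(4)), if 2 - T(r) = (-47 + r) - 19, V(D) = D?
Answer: -68 + 4*I*√3/3 ≈ -68.0 + 2.3094*I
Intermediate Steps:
o(F) = 4*I*√3/3 (o(F) = -4/√(-6 + 3) = -4*(-I*√3/3) = -(-4)*I*√3/3 = 4*I*√3/3)
T(r) = 68 - r (T(r) = 2 - ((-47 + r) - 19) = 2 - (-66 + r) = 2 + (66 - r) = 68 - r)
-T(o(4)) = -(68 - 4*I*√3/3) = -68 + 4*I*√3/3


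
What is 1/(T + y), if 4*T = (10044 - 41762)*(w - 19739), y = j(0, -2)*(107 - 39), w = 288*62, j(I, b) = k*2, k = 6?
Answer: 2/29864129 ≈ 6.6970e-8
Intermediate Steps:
j(I, b) = 12 (j(I, b) = 6*2 = 12)
w = 17856
y = 816 (y = 12*(107 - 39) = 12*68 = 816)
T = 29862497/2 (T = ((10044 - 41762)*(17856 - 19739))/4 = (-31718*(-1883))/4 = (1/4)*59724994 = 29862497/2 ≈ 1.4931e+7)
1/(T + y) = 1/(29862497/2 + 816) = 1/(29864129/2) = 2/29864129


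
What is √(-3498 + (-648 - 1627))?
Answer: I*√5773 ≈ 75.98*I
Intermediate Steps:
√(-3498 + (-648 - 1627)) = √(-3498 - 2275) = √(-5773) = I*√5773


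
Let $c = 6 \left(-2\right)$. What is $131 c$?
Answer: $-1572$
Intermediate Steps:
$c = -12$
$131 c = 131 \left(-12\right) = -1572$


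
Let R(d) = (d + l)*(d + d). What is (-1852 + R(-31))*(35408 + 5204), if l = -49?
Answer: 126222096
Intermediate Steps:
R(d) = 2*d*(-49 + d) (R(d) = (d - 49)*(d + d) = (-49 + d)*(2*d) = 2*d*(-49 + d))
(-1852 + R(-31))*(35408 + 5204) = (-1852 + 2*(-31)*(-49 - 31))*(35408 + 5204) = (-1852 + 2*(-31)*(-80))*40612 = (-1852 + 4960)*40612 = 3108*40612 = 126222096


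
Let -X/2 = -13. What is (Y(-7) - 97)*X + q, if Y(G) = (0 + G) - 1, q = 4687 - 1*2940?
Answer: -983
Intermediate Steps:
X = 26 (X = -2*(-13) = 26)
q = 1747 (q = 4687 - 2940 = 1747)
Y(G) = -1 + G (Y(G) = G - 1 = -1 + G)
(Y(-7) - 97)*X + q = ((-1 - 7) - 97)*26 + 1747 = (-8 - 97)*26 + 1747 = -105*26 + 1747 = -2730 + 1747 = -983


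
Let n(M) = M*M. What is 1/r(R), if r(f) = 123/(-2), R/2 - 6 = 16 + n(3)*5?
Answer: -2/123 ≈ -0.016260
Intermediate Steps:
n(M) = M²
R = 134 (R = 12 + 2*(16 + 3²*5) = 12 + 2*(16 + 9*5) = 12 + 2*(16 + 45) = 12 + 2*61 = 12 + 122 = 134)
r(f) = -123/2 (r(f) = 123*(-½) = -123/2)
1/r(R) = 1/(-123/2) = -2/123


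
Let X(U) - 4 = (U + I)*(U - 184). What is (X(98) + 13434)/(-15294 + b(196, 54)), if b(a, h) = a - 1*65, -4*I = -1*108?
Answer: -2688/15163 ≈ -0.17727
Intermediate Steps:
I = 27 (I = -(-1)*108/4 = -¼*(-108) = 27)
X(U) = 4 + (-184 + U)*(27 + U) (X(U) = 4 + (U + 27)*(U - 184) = 4 + (27 + U)*(-184 + U) = 4 + (-184 + U)*(27 + U))
b(a, h) = -65 + a (b(a, h) = a - 65 = -65 + a)
(X(98) + 13434)/(-15294 + b(196, 54)) = ((-4964 + 98² - 157*98) + 13434)/(-15294 + (-65 + 196)) = ((-4964 + 9604 - 15386) + 13434)/(-15294 + 131) = (-10746 + 13434)/(-15163) = 2688*(-1/15163) = -2688/15163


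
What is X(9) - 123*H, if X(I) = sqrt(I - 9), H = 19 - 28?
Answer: 1107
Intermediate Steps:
H = -9
X(I) = sqrt(-9 + I)
X(9) - 123*H = sqrt(-9 + 9) - 123*(-9) = sqrt(0) + 1107 = 0 + 1107 = 1107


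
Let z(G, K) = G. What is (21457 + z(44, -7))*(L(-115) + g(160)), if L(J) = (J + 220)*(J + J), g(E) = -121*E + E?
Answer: -932068350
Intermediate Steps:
g(E) = -120*E
L(J) = 2*J*(220 + J) (L(J) = (220 + J)*(2*J) = 2*J*(220 + J))
(21457 + z(44, -7))*(L(-115) + g(160)) = (21457 + 44)*(2*(-115)*(220 - 115) - 120*160) = 21501*(2*(-115)*105 - 19200) = 21501*(-24150 - 19200) = 21501*(-43350) = -932068350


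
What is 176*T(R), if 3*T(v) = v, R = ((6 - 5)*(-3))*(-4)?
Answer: 704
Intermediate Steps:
R = 12 (R = (1*(-3))*(-4) = -3*(-4) = 12)
T(v) = v/3
176*T(R) = 176*((1/3)*12) = 176*4 = 704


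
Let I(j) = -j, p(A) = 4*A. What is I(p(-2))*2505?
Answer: 20040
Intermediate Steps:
I(p(-2))*2505 = -4*(-2)*2505 = -1*(-8)*2505 = 8*2505 = 20040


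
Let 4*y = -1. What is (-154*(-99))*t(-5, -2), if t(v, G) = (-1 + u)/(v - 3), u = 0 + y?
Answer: 38115/16 ≈ 2382.2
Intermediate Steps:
y = -1/4 (y = (1/4)*(-1) = -1/4 ≈ -0.25000)
u = -1/4 (u = 0 - 1/4 = -1/4 ≈ -0.25000)
t(v, G) = -5/(4*(-3 + v)) (t(v, G) = (-1 - 1/4)/(v - 3) = -5/(4*(-3 + v)))
(-154*(-99))*t(-5, -2) = (-154*(-99))*(-5/(-12 + 4*(-5))) = 15246*(-5/(-12 - 20)) = 15246*(-5/(-32)) = 15246*(-5*(-1/32)) = 15246*(5/32) = 38115/16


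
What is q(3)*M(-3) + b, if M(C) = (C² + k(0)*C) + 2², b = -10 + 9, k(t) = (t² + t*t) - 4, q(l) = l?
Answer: 74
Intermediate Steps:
k(t) = -4 + 2*t² (k(t) = (t² + t²) - 4 = 2*t² - 4 = -4 + 2*t²)
b = -1
M(C) = 4 + C² - 4*C (M(C) = (C² + (-4 + 2*0²)*C) + 2² = (C² + (-4 + 2*0)*C) + 4 = (C² + (-4 + 0)*C) + 4 = (C² - 4*C) + 4 = 4 + C² - 4*C)
q(3)*M(-3) + b = 3*(4 + (-3)² - 4*(-3)) - 1 = 3*(4 + 9 + 12) - 1 = 3*25 - 1 = 75 - 1 = 74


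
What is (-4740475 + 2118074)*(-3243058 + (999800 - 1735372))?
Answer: 10433563290630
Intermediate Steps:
(-4740475 + 2118074)*(-3243058 + (999800 - 1735372)) = -2622401*(-3243058 - 735572) = -2622401*(-3978630) = 10433563290630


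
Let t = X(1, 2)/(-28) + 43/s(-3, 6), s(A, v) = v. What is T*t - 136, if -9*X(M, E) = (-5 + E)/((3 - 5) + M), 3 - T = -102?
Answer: 2471/4 ≈ 617.75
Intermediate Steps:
T = 105 (T = 3 - 1*(-102) = 3 + 102 = 105)
X(M, E) = -(-5 + E)/(9*(-2 + M)) (X(M, E) = -(-5 + E)/(9*((3 - 5) + M)) = -(-5 + E)/(9*(-2 + M)))
t = 201/28 (t = ((5 - 1*2)/(9*(-2 + 1)))/(-28) + 43/6 = ((⅑)*(5 - 2)/(-1))*(-1/28) + 43*(⅙) = ((⅑)*(-1)*3)*(-1/28) + 43/6 = -⅓*(-1/28) + 43/6 = 1/84 + 43/6 = 201/28 ≈ 7.1786)
T*t - 136 = 105*(201/28) - 136 = 3015/4 - 136 = 2471/4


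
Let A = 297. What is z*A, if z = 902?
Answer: 267894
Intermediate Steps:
z*A = 902*297 = 267894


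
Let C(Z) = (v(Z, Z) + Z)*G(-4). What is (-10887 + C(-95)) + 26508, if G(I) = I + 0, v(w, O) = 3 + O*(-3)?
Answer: 14849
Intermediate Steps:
v(w, O) = 3 - 3*O
G(I) = I
C(Z) = -12 + 8*Z (C(Z) = ((3 - 3*Z) + Z)*(-4) = (3 - 2*Z)*(-4) = -12 + 8*Z)
(-10887 + C(-95)) + 26508 = (-10887 + (-12 + 8*(-95))) + 26508 = (-10887 + (-12 - 760)) + 26508 = (-10887 - 772) + 26508 = -11659 + 26508 = 14849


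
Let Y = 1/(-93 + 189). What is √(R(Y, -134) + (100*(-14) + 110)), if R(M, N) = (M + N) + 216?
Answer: I*√695802/24 ≈ 34.756*I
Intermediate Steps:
Y = 1/96 ≈ 0.010417
R(M, N) = 216 + M + N
√(R(Y, -134) + (100*(-14) + 110)) = √((216 + 1/96 - 134) + (100*(-14) + 110)) = √(7873/96 + (-1400 + 110)) = √(7873/96 - 1290) = √(-115967/96) = I*√695802/24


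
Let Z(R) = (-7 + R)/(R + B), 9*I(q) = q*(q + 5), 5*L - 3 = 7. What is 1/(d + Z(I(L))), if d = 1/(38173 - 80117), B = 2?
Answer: -167776/256911 ≈ -0.65305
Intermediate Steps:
L = 2 (L = ⅗ + (⅕)*7 = ⅗ + 7/5 = 2)
I(q) = q*(5 + q)/9 (I(q) = (q*(q + 5))/9 = (q*(5 + q))/9 = q*(5 + q)/9)
Z(R) = (-7 + R)/(2 + R) (Z(R) = (-7 + R)/(R + 2) = (-7 + R)/(2 + R))
d = -1/41944 (d = 1/(-41944) = -1/41944 ≈ -2.3841e-5)
1/(d + Z(I(L))) = 1/(-1/41944 + (-7 + (⅑)*2*(5 + 2))/(2 + (⅑)*2*(5 + 2))) = 1/(-1/41944 + (-7 + (⅑)*2*7)/(2 + (⅑)*2*7)) = 1/(-1/41944 + (-7 + 14/9)/(2 + 14/9)) = 1/(-1/41944 - 49/9/(32/9)) = 1/(-1/41944 + (9/32)*(-49/9)) = 1/(-1/41944 - 49/32) = 1/(-256911/167776) = -167776/256911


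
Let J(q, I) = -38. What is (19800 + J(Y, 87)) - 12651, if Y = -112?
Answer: 7111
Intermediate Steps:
(19800 + J(Y, 87)) - 12651 = (19800 - 38) - 12651 = 19762 - 12651 = 7111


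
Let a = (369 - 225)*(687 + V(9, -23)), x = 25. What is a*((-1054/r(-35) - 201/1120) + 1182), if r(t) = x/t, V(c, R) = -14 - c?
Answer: 8893217268/35 ≈ 2.5409e+8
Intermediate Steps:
a = 95616 (a = (369 - 225)*(687 + (-14 - 1*9)) = 144*(687 + (-14 - 9)) = 144*(687 - 23) = 144*664 = 95616)
r(t) = 25/t
a*((-1054/r(-35) - 201/1120) + 1182) = 95616*((-1054/(25/(-35)) - 201/1120) + 1182) = 95616*((-1054/(25*(-1/35)) - 201*1/1120) + 1182) = 95616*((-1054/(-5/7) - 201/1120) + 1182) = 95616*((-1054*(-7/5) - 201/1120) + 1182) = 95616*((7378/5 - 201/1120) + 1182) = 95616*(1652471/1120 + 1182) = 95616*(2976311/1120) = 8893217268/35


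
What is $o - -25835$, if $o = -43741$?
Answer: $-17906$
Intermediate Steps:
$o - -25835 = -43741 - -25835 = -43741 + 25835 = -17906$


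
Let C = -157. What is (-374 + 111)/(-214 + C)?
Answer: 263/371 ≈ 0.70889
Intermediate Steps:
(-374 + 111)/(-214 + C) = (-374 + 111)/(-214 - 157) = -263/(-371) = -263*(-1/371) = 263/371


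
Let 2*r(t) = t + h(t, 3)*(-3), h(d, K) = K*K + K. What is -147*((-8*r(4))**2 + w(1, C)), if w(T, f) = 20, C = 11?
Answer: -2411388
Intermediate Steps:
h(d, K) = K + K**2 (h(d, K) = K**2 + K = K + K**2)
r(t) = -18 + t/2 (r(t) = (t + (3*(1 + 3))*(-3))/2 = (t + (3*4)*(-3))/2 = (t + 12*(-3))/2 = (t - 36)/2 = (-36 + t)/2 = -18 + t/2)
-147*((-8*r(4))**2 + w(1, C)) = -147*((-8*(-18 + (1/2)*4))**2 + 20) = -147*((-8*(-18 + 2))**2 + 20) = -147*((-8*(-16))**2 + 20) = -147*(128**2 + 20) = -147*(16384 + 20) = -147*16404 = -2411388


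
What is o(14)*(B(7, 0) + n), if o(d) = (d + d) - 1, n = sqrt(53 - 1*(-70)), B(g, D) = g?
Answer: 189 + 27*sqrt(123) ≈ 488.44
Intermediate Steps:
n = sqrt(123) (n = sqrt(53 + 70) = sqrt(123) ≈ 11.091)
o(d) = -1 + 2*d (o(d) = 2*d - 1 = -1 + 2*d)
o(14)*(B(7, 0) + n) = (-1 + 2*14)*(7 + sqrt(123)) = (-1 + 28)*(7 + sqrt(123)) = 27*(7 + sqrt(123)) = 189 + 27*sqrt(123)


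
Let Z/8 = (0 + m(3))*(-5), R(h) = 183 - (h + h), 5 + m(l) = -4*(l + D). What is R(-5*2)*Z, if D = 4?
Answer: 267960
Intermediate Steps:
m(l) = -21 - 4*l (m(l) = -5 - 4*(l + 4) = -5 - 4*(4 + l) = -5 + (-16 - 4*l) = -21 - 4*l)
R(h) = 183 - 2*h
Z = 1320 (Z = 8*((0 + (-21 - 4*3))*(-5)) = 8*((0 + (-21 - 12))*(-5)) = 8*((0 - 33)*(-5)) = 8*(-33*(-5)) = 8*165 = 1320)
R(-5*2)*Z = (183 - (-10)*2)*1320 = (183 - 2*(-10))*1320 = (183 + 20)*1320 = 203*1320 = 267960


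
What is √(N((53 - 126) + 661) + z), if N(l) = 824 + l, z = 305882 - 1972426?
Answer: 2*I*√416283 ≈ 1290.4*I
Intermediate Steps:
z = -1666544
√(N((53 - 126) + 661) + z) = √((824 + ((53 - 126) + 661)) - 1666544) = √((824 + (-73 + 661)) - 1666544) = √((824 + 588) - 1666544) = √(1412 - 1666544) = √(-1665132) = 2*I*√416283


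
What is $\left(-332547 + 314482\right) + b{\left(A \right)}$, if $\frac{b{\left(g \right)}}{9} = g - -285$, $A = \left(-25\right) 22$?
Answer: $-20450$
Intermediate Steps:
$A = -550$
$b{\left(g \right)} = 2565 + 9 g$ ($b{\left(g \right)} = 9 \left(g - -285\right) = 9 \left(g + 285\right) = 9 \left(285 + g\right) = 2565 + 9 g$)
$\left(-332547 + 314482\right) + b{\left(A \right)} = \left(-332547 + 314482\right) + \left(2565 + 9 \left(-550\right)\right) = -18065 + \left(2565 - 4950\right) = -18065 - 2385 = -20450$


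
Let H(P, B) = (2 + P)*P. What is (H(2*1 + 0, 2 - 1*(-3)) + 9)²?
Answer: 289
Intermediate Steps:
H(P, B) = P*(2 + P)
(H(2*1 + 0, 2 - 1*(-3)) + 9)² = ((2*1 + 0)*(2 + (2*1 + 0)) + 9)² = ((2 + 0)*(2 + (2 + 0)) + 9)² = (2*(2 + 2) + 9)² = (2*4 + 9)² = (8 + 9)² = 17² = 289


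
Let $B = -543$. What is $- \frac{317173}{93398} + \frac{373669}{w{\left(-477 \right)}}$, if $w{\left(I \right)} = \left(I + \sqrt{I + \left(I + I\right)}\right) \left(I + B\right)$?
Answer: $- \frac{3540822457}{1344931200} + \frac{373669 i \sqrt{159}}{77846400} \approx -2.6327 + 0.060527 i$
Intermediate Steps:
$w{\left(I \right)} = \left(-543 + I\right) \left(I + \sqrt{3} \sqrt{I}\right)$ ($w{\left(I \right)} = \left(I + \sqrt{I + \left(I + I\right)}\right) \left(I - 543\right) = \left(I + \sqrt{I + 2 I}\right) \left(-543 + I\right) = \left(I + \sqrt{3 I}\right) \left(-543 + I\right) = \left(I + \sqrt{3} \sqrt{I}\right) \left(-543 + I\right) = \left(-543 + I\right) \left(I + \sqrt{3} \sqrt{I}\right)$)
$- \frac{317173}{93398} + \frac{373669}{w{\left(-477 \right)}} = - \frac{317173}{93398} + \frac{373669}{\left(-477\right)^{2} - -259011 + \sqrt{3} \left(-477\right)^{\frac{3}{2}} - 543 \sqrt{3} \sqrt{-477}} = \left(-317173\right) \frac{1}{93398} + \frac{373669}{227529 + 259011 + \sqrt{3} \left(- 1431 i \sqrt{53}\right) - 543 \sqrt{3} \cdot 3 i \sqrt{53}} = - \frac{317173}{93398} + \frac{373669}{227529 + 259011 - 1431 i \sqrt{159} - 1629 i \sqrt{159}} = - \frac{317173}{93398} + \frac{373669}{486540 - 3060 i \sqrt{159}}$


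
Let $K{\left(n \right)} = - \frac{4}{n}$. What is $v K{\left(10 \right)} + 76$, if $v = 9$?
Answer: $\frac{362}{5} \approx 72.4$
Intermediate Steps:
$v K{\left(10 \right)} + 76 = 9 \left(- \frac{4}{10}\right) + 76 = 9 \left(\left(-4\right) \frac{1}{10}\right) + 76 = 9 \left(- \frac{2}{5}\right) + 76 = - \frac{18}{5} + 76 = \frac{362}{5}$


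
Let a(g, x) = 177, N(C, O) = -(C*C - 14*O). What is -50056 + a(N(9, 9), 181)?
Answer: -49879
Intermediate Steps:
N(C, O) = -C² + 14*O (N(C, O) = -(C² - 14*O) = -C² + 14*O)
-50056 + a(N(9, 9), 181) = -50056 + 177 = -49879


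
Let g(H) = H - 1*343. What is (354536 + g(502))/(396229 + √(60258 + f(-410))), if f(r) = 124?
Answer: 140540445155/156997360059 - 354695*√60382/156997360059 ≈ 0.89462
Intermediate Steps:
g(H) = -343 + H (g(H) = H - 343 = -343 + H)
(354536 + g(502))/(396229 + √(60258 + f(-410))) = (354536 + (-343 + 502))/(396229 + √(60258 + 124)) = (354536 + 159)/(396229 + √60382) = 354695/(396229 + √60382)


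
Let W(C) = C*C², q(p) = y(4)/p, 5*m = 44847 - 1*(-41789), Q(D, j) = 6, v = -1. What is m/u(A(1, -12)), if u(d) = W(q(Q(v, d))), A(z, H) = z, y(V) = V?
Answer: 584793/10 ≈ 58479.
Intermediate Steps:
m = 86636/5 (m = (44847 - 1*(-41789))/5 = (44847 + 41789)/5 = (⅕)*86636 = 86636/5 ≈ 17327.)
q(p) = 4/p
W(C) = C³
u(d) = 8/27 (u(d) = (4/6)³ = (4*(⅙))³ = (⅔)³ = 8/27)
m/u(A(1, -12)) = 86636/(5*(8/27)) = (86636/5)*(27/8) = 584793/10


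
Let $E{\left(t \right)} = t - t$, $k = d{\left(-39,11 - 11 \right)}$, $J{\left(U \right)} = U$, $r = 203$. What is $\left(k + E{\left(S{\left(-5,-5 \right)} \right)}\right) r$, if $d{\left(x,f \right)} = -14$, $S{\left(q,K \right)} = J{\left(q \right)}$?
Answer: $-2842$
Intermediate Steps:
$S{\left(q,K \right)} = q$
$k = -14$
$E{\left(t \right)} = 0$
$\left(k + E{\left(S{\left(-5,-5 \right)} \right)}\right) r = \left(-14 + 0\right) 203 = \left(-14\right) 203 = -2842$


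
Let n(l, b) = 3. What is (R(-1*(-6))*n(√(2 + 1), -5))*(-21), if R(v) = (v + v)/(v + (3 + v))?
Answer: -252/5 ≈ -50.400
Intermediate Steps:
R(v) = 2*v/(3 + 2*v) (R(v) = (2*v)/(3 + 2*v) = 2*v/(3 + 2*v))
(R(-1*(-6))*n(√(2 + 1), -5))*(-21) = ((2*(-1*(-6))/(3 + 2*(-1*(-6))))*3)*(-21) = ((2*6/(3 + 2*6))*3)*(-21) = ((2*6/(3 + 12))*3)*(-21) = ((2*6/15)*3)*(-21) = ((2*6*(1/15))*3)*(-21) = ((⅘)*3)*(-21) = (12/5)*(-21) = -252/5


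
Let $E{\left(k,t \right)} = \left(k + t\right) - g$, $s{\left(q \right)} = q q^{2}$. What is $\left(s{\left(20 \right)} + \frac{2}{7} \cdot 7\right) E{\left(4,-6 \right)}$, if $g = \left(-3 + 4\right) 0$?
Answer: $-16004$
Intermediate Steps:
$s{\left(q \right)} = q^{3}$
$g = 0$ ($g = 1 \cdot 0 = 0$)
$E{\left(k,t \right)} = k + t$ ($E{\left(k,t \right)} = \left(k + t\right) - 0 = \left(k + t\right) + 0 = k + t$)
$\left(s{\left(20 \right)} + \frac{2}{7} \cdot 7\right) E{\left(4,-6 \right)} = \left(20^{3} + \frac{2}{7} \cdot 7\right) \left(4 - 6\right) = \left(8000 + 2 \cdot \frac{1}{7} \cdot 7\right) \left(-2\right) = \left(8000 + \frac{2}{7} \cdot 7\right) \left(-2\right) = \left(8000 + 2\right) \left(-2\right) = 8002 \left(-2\right) = -16004$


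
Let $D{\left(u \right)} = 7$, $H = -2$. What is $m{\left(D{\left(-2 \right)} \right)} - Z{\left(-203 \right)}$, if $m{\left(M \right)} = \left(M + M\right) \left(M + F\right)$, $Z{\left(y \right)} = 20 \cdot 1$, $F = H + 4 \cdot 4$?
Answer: $274$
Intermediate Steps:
$F = 14$ ($F = -2 + 4 \cdot 4 = -2 + 16 = 14$)
$Z{\left(y \right)} = 20$
$m{\left(M \right)} = 2 M \left(14 + M\right)$ ($m{\left(M \right)} = \left(M + M\right) \left(M + 14\right) = 2 M \left(14 + M\right)$)
$m{\left(D{\left(-2 \right)} \right)} - Z{\left(-203 \right)} = 2 \cdot 7 \left(14 + 7\right) - 20 = 2 \cdot 7 \cdot 21 - 20 = 294 - 20 = 274$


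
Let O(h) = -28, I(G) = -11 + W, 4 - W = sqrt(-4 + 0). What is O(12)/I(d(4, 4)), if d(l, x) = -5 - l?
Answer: 196/53 - 56*I/53 ≈ 3.6981 - 1.0566*I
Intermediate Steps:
W = 4 - 2*I (W = 4 - sqrt(-4 + 0) = 4 - sqrt(-4) = 4 - 2*I ≈ 4.0 - 2.0*I)
I(G) = -7 - 2*I (I(G) = -11 + (4 - 2*I) = -7 - 2*I)
O(12)/I(d(4, 4)) = -28*(-7 + 2*I)/53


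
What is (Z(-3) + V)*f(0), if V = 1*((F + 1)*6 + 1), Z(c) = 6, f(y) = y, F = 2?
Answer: 0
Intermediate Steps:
V = 19 (V = 1*((2 + 1)*6 + 1) = 1*(3*6 + 1) = 1*(18 + 1) = 1*19 = 19)
(Z(-3) + V)*f(0) = (6 + 19)*0 = 25*0 = 0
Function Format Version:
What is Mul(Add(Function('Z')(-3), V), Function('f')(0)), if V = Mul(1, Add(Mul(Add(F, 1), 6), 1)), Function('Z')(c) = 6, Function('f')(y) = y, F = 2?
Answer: 0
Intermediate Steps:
V = 19 (V = Mul(1, Add(Mul(Add(2, 1), 6), 1)) = Mul(1, Add(Mul(3, 6), 1)) = Mul(1, Add(18, 1)) = Mul(1, 19) = 19)
Mul(Add(Function('Z')(-3), V), Function('f')(0)) = Mul(Add(6, 19), 0) = Mul(25, 0) = 0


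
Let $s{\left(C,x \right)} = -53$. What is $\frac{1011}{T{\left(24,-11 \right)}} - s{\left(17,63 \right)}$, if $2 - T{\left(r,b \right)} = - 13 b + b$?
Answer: $\frac{5879}{130} \approx 45.223$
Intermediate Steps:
$T{\left(r,b \right)} = 2 + 12 b$ ($T{\left(r,b \right)} = 2 - \left(- 13 b + b\right) = 2 - - 12 b = 2 + 12 b$)
$\frac{1011}{T{\left(24,-11 \right)}} - s{\left(17,63 \right)} = \frac{1011}{2 + 12 \left(-11\right)} - -53 = \frac{1011}{2 - 132} + 53 = \frac{1011}{-130} + 53 = 1011 \left(- \frac{1}{130}\right) + 53 = - \frac{1011}{130} + 53 = \frac{5879}{130}$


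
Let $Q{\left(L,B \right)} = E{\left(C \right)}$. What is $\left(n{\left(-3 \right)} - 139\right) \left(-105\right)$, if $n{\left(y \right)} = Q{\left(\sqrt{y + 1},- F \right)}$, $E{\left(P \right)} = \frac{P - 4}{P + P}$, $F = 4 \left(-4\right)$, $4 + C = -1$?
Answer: $\frac{29001}{2} \approx 14501.0$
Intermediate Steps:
$C = -5$ ($C = -4 - 1 = -5$)
$F = -16$
$E{\left(P \right)} = \frac{-4 + P}{2 P}$
$Q{\left(L,B \right)} = \frac{9}{10}$ ($Q{\left(L,B \right)} = \frac{-4 - 5}{2 \left(-5\right)} = \frac{1}{2} \left(- \frac{1}{5}\right) \left(-9\right) = \frac{9}{10}$)
$n{\left(y \right)} = \frac{9}{10}$
$\left(n{\left(-3 \right)} - 139\right) \left(-105\right) = \left(\frac{9}{10} - 139\right) \left(-105\right) = \left(- \frac{1381}{10}\right) \left(-105\right) = \frac{29001}{2}$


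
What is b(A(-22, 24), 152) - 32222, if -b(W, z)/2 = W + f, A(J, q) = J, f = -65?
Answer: -32048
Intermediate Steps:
b(W, z) = 130 - 2*W (b(W, z) = -2*(W - 65) = -2*(-65 + W) = 130 - 2*W)
b(A(-22, 24), 152) - 32222 = (130 - 2*(-22)) - 32222 = (130 + 44) - 32222 = 174 - 32222 = -32048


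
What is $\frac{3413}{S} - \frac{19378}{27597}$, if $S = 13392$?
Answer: $- \frac{55107205}{123193008} \approx -0.44732$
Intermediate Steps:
$\frac{3413}{S} - \frac{19378}{27597} = \frac{3413}{13392} - \frac{19378}{27597} = - \frac{55107205}{123193008}$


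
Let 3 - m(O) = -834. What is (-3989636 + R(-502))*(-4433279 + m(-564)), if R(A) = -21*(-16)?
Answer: 17682340870600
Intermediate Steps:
m(O) = 837 (m(O) = 3 - 1*(-834) = 3 + 834 = 837)
R(A) = 336
(-3989636 + R(-502))*(-4433279 + m(-564)) = (-3989636 + 336)*(-4433279 + 837) = -3989300*(-4432442) = 17682340870600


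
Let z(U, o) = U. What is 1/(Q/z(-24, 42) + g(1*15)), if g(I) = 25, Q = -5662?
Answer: 12/3131 ≈ 0.0038326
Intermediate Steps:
1/(Q/z(-24, 42) + g(1*15)) = 1/(-5662/(-24) + 25) = 1/(-5662*(-1/24) + 25) = 1/(2831/12 + 25) = 1/(3131/12) = 12/3131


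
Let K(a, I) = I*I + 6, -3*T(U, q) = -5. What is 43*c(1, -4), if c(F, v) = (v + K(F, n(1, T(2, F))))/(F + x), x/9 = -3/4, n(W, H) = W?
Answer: -516/23 ≈ -22.435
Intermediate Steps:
T(U, q) = 5/3 (T(U, q) = -⅓*(-5) = 5/3)
K(a, I) = 6 + I² (K(a, I) = I² + 6 = 6 + I²)
x = -27/4 (x = 9*(-3/4) = 9*(-3*¼) = 9*(-¾) = -27/4 ≈ -6.7500)
c(F, v) = (7 + v)/(-27/4 + F) (c(F, v) = (v + (6 + 1²))/(F - 27/4) = (v + (6 + 1))/(-27/4 + F) = (v + 7)/(-27/4 + F) = (7 + v)/(-27/4 + F))
43*c(1, -4) = 43*(4*(7 - 4)/(-27 + 4*1)) = 43*(4*3/(-27 + 4)) = 43*(4*3/(-23)) = 43*(4*(-1/23)*3) = 43*(-12/23) = -516/23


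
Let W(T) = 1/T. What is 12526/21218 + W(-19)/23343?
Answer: 2777736362/4705271853 ≈ 0.59035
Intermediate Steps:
12526/21218 + W(-19)/23343 = 12526/21218 + 1/(-19*23343) = 12526*(1/21218) - 1/19*1/23343 = 6263/10609 - 1/443517 = 2777736362/4705271853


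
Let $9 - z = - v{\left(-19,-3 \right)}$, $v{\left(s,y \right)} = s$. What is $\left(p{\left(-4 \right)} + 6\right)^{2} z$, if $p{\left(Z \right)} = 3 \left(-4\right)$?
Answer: $-360$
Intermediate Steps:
$p{\left(Z \right)} = -12$
$z = -10$ ($z = 9 - \left(-1\right) \left(-19\right) = 9 - 19 = -10$)
$\left(p{\left(-4 \right)} + 6\right)^{2} z = \left(-12 + 6\right)^{2} \left(-10\right) = \left(-6\right)^{2} \left(-10\right) = 36 \left(-10\right) = -360$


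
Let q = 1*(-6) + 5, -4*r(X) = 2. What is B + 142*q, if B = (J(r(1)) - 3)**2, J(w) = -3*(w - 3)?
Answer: -343/4 ≈ -85.750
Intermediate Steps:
r(X) = -1/2 (r(X) = -1/4*2 = -1/2)
J(w) = 9 - 3*w (J(w) = -3*(-3 + w) = 9 - 3*w)
q = -1 (q = -6 + 5 = -1)
B = 225/4 (B = ((9 - 3*(-1/2)) - 3)**2 = ((9 + 3/2) - 3)**2 = (21/2 - 3)**2 = (15/2)**2 = 225/4 ≈ 56.250)
B + 142*q = 225/4 + 142*(-1) = 225/4 - 142 = -343/4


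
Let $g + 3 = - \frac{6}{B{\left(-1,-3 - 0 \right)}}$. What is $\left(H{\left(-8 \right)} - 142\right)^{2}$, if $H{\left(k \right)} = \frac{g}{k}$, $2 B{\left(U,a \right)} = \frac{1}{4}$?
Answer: $\frac{1177225}{64} \approx 18394.0$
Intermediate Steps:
$B{\left(U,a \right)} = \frac{1}{8}$ ($B{\left(U,a \right)} = \frac{1}{2 \cdot 4} = \frac{1}{2} \cdot \frac{1}{4} = \frac{1}{8}$)
$g = -51$ ($g = -3 - 6 \frac{1}{\frac{1}{8}} = -3 - 48 = -51$)
$H{\left(k \right)} = - \frac{51}{k}$
$\left(H{\left(-8 \right)} - 142\right)^{2} = \left(- \frac{51}{-8} - 142\right)^{2} = \left(\left(-51\right) \left(- \frac{1}{8}\right) - 142\right)^{2} = \left(\frac{51}{8} - 142\right)^{2} = \left(- \frac{1085}{8}\right)^{2} = \frac{1177225}{64}$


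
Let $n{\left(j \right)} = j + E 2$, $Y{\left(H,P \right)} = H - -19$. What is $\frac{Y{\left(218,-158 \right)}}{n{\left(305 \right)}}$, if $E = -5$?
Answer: $\frac{237}{295} \approx 0.80339$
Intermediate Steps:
$Y{\left(H,P \right)} = 19 + H$ ($Y{\left(H,P \right)} = H + 19 = 19 + H$)
$n{\left(j \right)} = -10 + j$ ($n{\left(j \right)} = j - 10 = -10 + j$)
$\frac{Y{\left(218,-158 \right)}}{n{\left(305 \right)}} = \frac{19 + 218}{-10 + 305} = \frac{237}{295}$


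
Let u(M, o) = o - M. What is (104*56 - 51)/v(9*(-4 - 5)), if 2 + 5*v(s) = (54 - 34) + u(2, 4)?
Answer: 5773/4 ≈ 1443.3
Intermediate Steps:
v(s) = 4 (v(s) = -⅖ + ((54 - 34) + (4 - 1*2))/5 = -⅖ + (20 + (4 - 2))/5 = -⅖ + (20 + 2)/5 = -⅖ + (⅕)*22 = -⅖ + 22/5 = 4)
(104*56 - 51)/v(9*(-4 - 5)) = (104*56 - 51)/4 = (5824 - 51)*(¼) = 5773*(¼) = 5773/4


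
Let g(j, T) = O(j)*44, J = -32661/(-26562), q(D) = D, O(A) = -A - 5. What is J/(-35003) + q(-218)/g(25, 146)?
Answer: 888782101/5382761340 ≈ 0.16512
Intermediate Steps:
O(A) = -5 - A
J = 573/466 (J = -32661*(-1/26562) = 573/466 ≈ 1.2296)
g(j, T) = -220 - 44*j (g(j, T) = (-5 - j)*44 = -220 - 44*j)
J/(-35003) + q(-218)/g(25, 146) = (573/466)/(-35003) - 218/(-220 - 44*25) = (573/466)*(-1/35003) - 218/(-220 - 1100) = -573/16311398 - 218/(-1320) = -573/16311398 - 218*(-1/1320) = -573/16311398 + 109/660 = 888782101/5382761340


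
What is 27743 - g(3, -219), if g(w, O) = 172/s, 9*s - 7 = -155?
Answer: 1026878/37 ≈ 27753.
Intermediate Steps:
s = -148/9 (s = 7/9 + (⅑)*(-155) = 7/9 - 155/9 = -148/9 ≈ -16.444)
g(w, O) = -387/37 (g(w, O) = 172/(-148/9) = 172*(-9/148) = -387/37)
27743 - g(3, -219) = 27743 - 1*(-387/37) = 27743 + 387/37 = 1026878/37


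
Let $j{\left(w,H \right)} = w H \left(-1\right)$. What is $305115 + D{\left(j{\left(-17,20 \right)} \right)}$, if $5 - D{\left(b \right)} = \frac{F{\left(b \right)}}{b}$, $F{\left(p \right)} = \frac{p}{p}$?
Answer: $\frac{103740799}{340} \approx 3.0512 \cdot 10^{5}$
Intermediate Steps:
$F{\left(p \right)} = 1$
$j{\left(w,H \right)} = - H w$ ($j{\left(w,H \right)} = H w \left(-1\right) = - H w$)
$D{\left(b \right)} = 5 - \frac{1}{b}$ ($D{\left(b \right)} = 5 - 1 \frac{1}{b} = 5 - \frac{1}{b}$)
$305115 + D{\left(j{\left(-17,20 \right)} \right)} = 305115 + \left(5 - \frac{1}{\left(-1\right) 20 \left(-17\right)}\right) = 305115 + \left(5 - \frac{1}{340}\right) = 305115 + \frac{1699}{340} = \frac{103740799}{340}$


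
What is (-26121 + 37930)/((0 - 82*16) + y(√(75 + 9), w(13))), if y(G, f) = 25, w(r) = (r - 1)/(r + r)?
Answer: -11809/1287 ≈ -9.1756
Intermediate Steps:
w(r) = (-1 + r)/(2*r) (w(r) = (-1 + r)/((2*r)) = (-1 + r)*(1/(2*r)) = (-1 + r)/(2*r))
(-26121 + 37930)/((0 - 82*16) + y(√(75 + 9), w(13))) = (-26121 + 37930)/((0 - 82*16) + 25) = 11809/((0 - 1312) + 25) = 11809/(-1312 + 25) = 11809/(-1287) = 11809*(-1/1287) = -11809/1287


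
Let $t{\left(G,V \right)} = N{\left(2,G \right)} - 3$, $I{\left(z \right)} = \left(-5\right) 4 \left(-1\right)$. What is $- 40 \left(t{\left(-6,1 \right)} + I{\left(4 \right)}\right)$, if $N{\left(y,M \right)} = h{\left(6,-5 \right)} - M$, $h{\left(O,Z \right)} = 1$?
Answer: $-960$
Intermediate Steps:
$I{\left(z \right)} = 20$ ($I{\left(z \right)} = \left(-20\right) \left(-1\right) = 20$)
$N{\left(y,M \right)} = 1 - M$
$t{\left(G,V \right)} = -2 - G$ ($t{\left(G,V \right)} = \left(1 - G\right) - 3 = -2 - G$)
$- 40 \left(t{\left(-6,1 \right)} + I{\left(4 \right)}\right) = - 40 \left(\left(-2 - -6\right) + 20\right) = - 40 \left(\left(-2 + 6\right) + 20\right) = - 40 \left(4 + 20\right) = \left(-40\right) 24 = -960$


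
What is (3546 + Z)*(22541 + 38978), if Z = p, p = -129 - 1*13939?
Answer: -647302918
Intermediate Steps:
p = -14068 (p = -129 - 13939 = -14068)
Z = -14068
(3546 + Z)*(22541 + 38978) = (3546 - 14068)*(22541 + 38978) = -10522*61519 = -647302918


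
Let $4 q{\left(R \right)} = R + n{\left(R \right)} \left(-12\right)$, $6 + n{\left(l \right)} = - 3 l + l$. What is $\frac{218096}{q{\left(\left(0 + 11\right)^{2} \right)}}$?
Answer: $\frac{872384}{3097} \approx 281.69$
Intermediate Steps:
$n{\left(l \right)} = -6 - 2 l$ ($n{\left(l \right)} = -6 + \left(- 3 l + l\right) = -6 - 2 l$)
$q{\left(R \right)} = 18 + \frac{25 R}{4}$ ($q{\left(R \right)} = \frac{R + \left(-6 - 2 R\right) \left(-12\right)}{4} = \frac{R + \left(72 + 24 R\right)}{4} = \frac{72 + 25 R}{4} = 18 + \frac{25 R}{4}$)
$\frac{218096}{q{\left(\left(0 + 11\right)^{2} \right)}} = \frac{218096}{18 + \frac{25 \left(0 + 11\right)^{2}}{4}} = \frac{218096}{18 + \frac{25 \cdot 11^{2}}{4}} = \frac{218096}{18 + \frac{25}{4} \cdot 121} = \frac{218096}{18 + \frac{3025}{4}} = \frac{218096}{\frac{3097}{4}} = 218096 \cdot \frac{4}{3097} = \frac{872384}{3097}$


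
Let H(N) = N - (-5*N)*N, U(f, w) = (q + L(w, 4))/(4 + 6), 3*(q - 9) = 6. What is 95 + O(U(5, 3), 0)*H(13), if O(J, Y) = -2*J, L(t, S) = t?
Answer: -11537/5 ≈ -2307.4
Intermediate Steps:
q = 11 (q = 9 + (⅓)*6 = 9 + 2 = 11)
U(f, w) = 11/10 + w/10 (U(f, w) = (11 + w)/(4 + 6) = (11 + w)/10 = (11 + w)*(⅒) = 11/10 + w/10)
H(N) = N + 5*N² (H(N) = N - (-5)*N² = N + 5*N²)
95 + O(U(5, 3), 0)*H(13) = 95 + (-2*(11/10 + (⅒)*3))*(13*(1 + 5*13)) = 95 + (-2*(11/10 + 3/10))*(13*(1 + 65)) = 95 + (-2*7/5)*(13*66) = 95 - 14/5*858 = 95 - 12012/5 = -11537/5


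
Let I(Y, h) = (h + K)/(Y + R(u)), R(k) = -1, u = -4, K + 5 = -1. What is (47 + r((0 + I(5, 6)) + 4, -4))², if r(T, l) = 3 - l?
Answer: 2916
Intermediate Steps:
K = -6 (K = -5 - 1 = -6)
I(Y, h) = (-6 + h)/(-1 + Y) (I(Y, h) = (h - 6)/(Y - 1) = (-6 + h)/(-1 + Y))
(47 + r((0 + I(5, 6)) + 4, -4))² = (47 + (3 - 1*(-4)))² = (47 + (3 + 4))² = (47 + 7)² = 54² = 2916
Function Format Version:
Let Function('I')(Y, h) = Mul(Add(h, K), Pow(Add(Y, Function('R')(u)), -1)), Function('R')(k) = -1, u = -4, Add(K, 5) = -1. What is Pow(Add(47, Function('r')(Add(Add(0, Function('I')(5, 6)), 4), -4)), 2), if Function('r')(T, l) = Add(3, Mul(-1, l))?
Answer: 2916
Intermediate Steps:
K = -6 (K = Add(-5, -1) = -6)
Function('I')(Y, h) = Mul(Pow(Add(-1, Y), -1), Add(-6, h)) (Function('I')(Y, h) = Mul(Add(h, -6), Pow(Add(Y, -1), -1)) = Mul(Add(-6, h), Pow(Add(-1, Y), -1)) = Mul(Pow(Add(-1, Y), -1), Add(-6, h)))
Pow(Add(47, Function('r')(Add(Add(0, Function('I')(5, 6)), 4), -4)), 2) = Pow(Add(47, Add(3, Mul(-1, -4))), 2) = Pow(Add(47, Add(3, 4)), 2) = Pow(Add(47, 7), 2) = Pow(54, 2) = 2916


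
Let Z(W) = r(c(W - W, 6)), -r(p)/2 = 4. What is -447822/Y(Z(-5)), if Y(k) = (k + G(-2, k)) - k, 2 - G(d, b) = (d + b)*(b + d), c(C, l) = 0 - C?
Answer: 223911/49 ≈ 4569.6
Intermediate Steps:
c(C, l) = -C
G(d, b) = 2 - (b + d)² (G(d, b) = 2 - (d + b)*(b + d) = 2 - (b + d)*(b + d) = 2 - (b + d)²)
r(p) = -8 (r(p) = -2*4 = -8)
Z(W) = -8
Y(k) = 2 - (-2 + k)² (Y(k) = (k + (2 - (k - 2)²)) - k = (k + (2 - (-2 + k)²)) - k = (2 + k - (-2 + k)²) - k = 2 - (-2 + k)²)
-447822/Y(Z(-5)) = -447822/(2 - (-2 - 8)²) = -447822/(2 - 1*(-10)²) = -447822/(2 - 1*100) = -447822/(2 - 100) = -447822/(-98) = -447822*(-1/98) = 223911/49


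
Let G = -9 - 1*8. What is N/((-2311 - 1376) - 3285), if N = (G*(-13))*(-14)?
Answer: 221/498 ≈ 0.44378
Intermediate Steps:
G = -17 (G = -9 - 8 = -17)
N = -3094 (N = -17*(-13)*(-14) = 221*(-14) = -3094)
N/((-2311 - 1376) - 3285) = -3094/((-2311 - 1376) - 3285) = -3094/(-3687 - 3285) = -3094/(-6972) = -3094*(-1/6972) = 221/498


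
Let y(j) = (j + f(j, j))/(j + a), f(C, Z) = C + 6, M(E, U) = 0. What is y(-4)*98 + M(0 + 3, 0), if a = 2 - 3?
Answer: 196/5 ≈ 39.200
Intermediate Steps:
a = -1
f(C, Z) = 6 + C
y(j) = (6 + 2*j)/(-1 + j) (y(j) = (j + (6 + j))/(j - 1) = (6 + 2*j)/(-1 + j))
y(-4)*98 + M(0 + 3, 0) = (2*(3 - 4)/(-1 - 4))*98 + 0 = (2*(-1)/(-5))*98 + 0 = (2*(-1/5)*(-1))*98 + 0 = (2/5)*98 + 0 = 196/5 + 0 = 196/5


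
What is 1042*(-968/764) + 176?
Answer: -218548/191 ≈ -1144.2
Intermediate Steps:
1042*(-968/764) + 176 = 1042*(-968*1/764) + 176 = 1042*(-242/191) + 176 = -252164/191 + 176 = -218548/191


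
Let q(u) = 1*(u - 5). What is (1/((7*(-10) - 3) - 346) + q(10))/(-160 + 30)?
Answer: -1047/27235 ≈ -0.038443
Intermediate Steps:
q(u) = -5 + u (q(u) = 1*(-5 + u) = -5 + u)
(1/((7*(-10) - 3) - 346) + q(10))/(-160 + 30) = (1/((7*(-10) - 3) - 346) + (-5 + 10))/(-160 + 30) = (1/((-70 - 3) - 346) + 5)/(-130) = (1/(-73 - 346) + 5)*(-1/130) = (1/(-419) + 5)*(-1/130) = (-1/419 + 5)*(-1/130) = (2094/419)*(-1/130) = -1047/27235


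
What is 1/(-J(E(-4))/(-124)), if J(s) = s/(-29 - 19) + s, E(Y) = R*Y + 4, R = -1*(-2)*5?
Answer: -496/141 ≈ -3.5177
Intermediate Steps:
R = 10 (R = 2*5 = 10)
E(Y) = 4 + 10*Y (E(Y) = 10*Y + 4 = 4 + 10*Y)
J(s) = 47*s/48 (J(s) = s/(-48) + s = -s/48 + s = 47*s/48)
1/(-J(E(-4))/(-124)) = 1/(-47*(4 + 10*(-4))/48/(-124)) = 1/(-47*(4 - 40)/48*(-1/124)) = 1/(-47*(-36)/48*(-1/124)) = 1/(-1*(-141/4)*(-1/124)) = 1/((141/4)*(-1/124)) = 1/(-141/496) = -496/141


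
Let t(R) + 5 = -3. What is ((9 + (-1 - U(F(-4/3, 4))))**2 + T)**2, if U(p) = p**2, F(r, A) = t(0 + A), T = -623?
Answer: 6315169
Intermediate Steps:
t(R) = -8 (t(R) = -5 - 3 = -8)
F(r, A) = -8
((9 + (-1 - U(F(-4/3, 4))))**2 + T)**2 = ((9 + (-1 - 1*(-8)**2))**2 - 623)**2 = ((9 + (-1 - 1*64))**2 - 623)**2 = ((9 + (-1 - 64))**2 - 623)**2 = ((9 - 65)**2 - 623)**2 = ((-56)**2 - 623)**2 = (3136 - 623)**2 = 2513**2 = 6315169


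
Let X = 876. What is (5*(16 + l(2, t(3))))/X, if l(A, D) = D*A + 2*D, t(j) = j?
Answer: 35/219 ≈ 0.15982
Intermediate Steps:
l(A, D) = 2*D + A*D (l(A, D) = A*D + 2*D = 2*D + A*D)
(5*(16 + l(2, t(3))))/X = (5*(16 + 3*(2 + 2)))/876 = (5*(16 + 3*4))*(1/876) = (5*(16 + 12))*(1/876) = (5*28)*(1/876) = 140*(1/876) = 35/219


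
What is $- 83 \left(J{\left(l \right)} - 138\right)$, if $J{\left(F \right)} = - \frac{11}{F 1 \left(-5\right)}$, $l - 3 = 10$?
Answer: $\frac{743597}{65} \approx 11440.0$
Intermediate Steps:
$l = 13$ ($l = 3 + 10 = 13$)
$J{\left(F \right)} = \frac{11}{5 F}$ ($J{\left(F \right)} = - \frac{11}{F \left(-5\right)} = - \frac{11}{\left(-5\right) F} = - 11 \left(- \frac{1}{5 F}\right) = \frac{11}{5 F}$)
$- 83 \left(J{\left(l \right)} - 138\right) = - 83 \left(\frac{11}{5 \cdot 13} - 138\right) = - 83 \left(\frac{11}{5} \cdot \frac{1}{13} - 138\right) = - 83 \left(\frac{11}{65} - 138\right) = \left(-83\right) \left(- \frac{8959}{65}\right) = \frac{743597}{65}$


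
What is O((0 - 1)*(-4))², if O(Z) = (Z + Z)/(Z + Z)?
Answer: 1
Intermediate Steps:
O(Z) = 1 (O(Z) = (2*Z)/((2*Z)) = (2*Z)*(1/(2*Z)) = 1)
O((0 - 1)*(-4))² = 1² = 1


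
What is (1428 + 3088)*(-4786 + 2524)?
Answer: -10215192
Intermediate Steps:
(1428 + 3088)*(-4786 + 2524) = 4516*(-2262) = -10215192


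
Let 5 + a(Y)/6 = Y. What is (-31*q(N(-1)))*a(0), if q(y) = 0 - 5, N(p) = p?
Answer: -4650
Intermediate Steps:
a(Y) = -30 + 6*Y
q(y) = -5
(-31*q(N(-1)))*a(0) = (-31*(-5))*(-30 + 6*0) = 155*(-30 + 0) = 155*(-30) = -4650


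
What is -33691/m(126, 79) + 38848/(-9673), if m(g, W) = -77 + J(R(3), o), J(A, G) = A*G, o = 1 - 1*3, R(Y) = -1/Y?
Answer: 968782937/2215117 ≈ 437.35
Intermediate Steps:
o = -2 (o = 1 - 3 = -2)
m(g, W) = -229/3 (m(g, W) = -77 - 1/3*(-2) = -77 - 1*⅓*(-2) = -77 - ⅓*(-2) = -77 + ⅔ = -229/3)
-33691/m(126, 79) + 38848/(-9673) = -33691/(-229/3) + 38848/(-9673) = -33691*(-3/229) + 38848*(-1/9673) = 101073/229 - 38848/9673 = 968782937/2215117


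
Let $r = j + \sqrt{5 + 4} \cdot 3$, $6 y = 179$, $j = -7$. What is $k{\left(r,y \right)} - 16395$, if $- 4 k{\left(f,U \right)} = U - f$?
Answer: $- \frac{393647}{24} \approx -16402.0$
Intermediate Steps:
$y = \frac{179}{6}$ ($y = \frac{1}{6} \cdot 179 = \frac{179}{6} \approx 29.833$)
$r = 2$ ($r = -7 + \sqrt{5 + 4} \cdot 3 = -7 + \sqrt{9} \cdot 3 = -7 + 3 \cdot 3 = -7 + 9 = 2$)
$k{\left(f,U \right)} = - \frac{U}{4} + \frac{f}{4}$ ($k{\left(f,U \right)} = - \frac{U - f}{4} = - \frac{U}{4} + \frac{f}{4}$)
$k{\left(r,y \right)} - 16395 = \left(\left(- \frac{1}{4}\right) \frac{179}{6} + \frac{1}{4} \cdot 2\right) - 16395 = \left(- \frac{179}{24} + \frac{1}{2}\right) - 16395 = - \frac{167}{24} - 16395 = - \frac{393647}{24}$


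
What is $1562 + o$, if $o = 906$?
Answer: $2468$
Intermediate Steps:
$1562 + o = 1562 + 906 = 2468$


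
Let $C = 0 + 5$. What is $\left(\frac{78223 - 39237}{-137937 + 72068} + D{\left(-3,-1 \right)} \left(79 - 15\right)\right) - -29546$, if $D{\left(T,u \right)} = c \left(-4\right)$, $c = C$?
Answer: $\frac{1861814168}{65869} \approx 28265.0$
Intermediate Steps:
$C = 5$
$c = 5$
$D{\left(T,u \right)} = -20$ ($D{\left(T,u \right)} = 5 \left(-4\right) = -20$)
$\left(\frac{78223 - 39237}{-137937 + 72068} + D{\left(-3,-1 \right)} \left(79 - 15\right)\right) - -29546 = \left(\frac{78223 - 39237}{-137937 + 72068} - 20 \left(79 - 15\right)\right) - -29546 = \left(\frac{38986}{-65869} - 20 \left(79 - 15\right)\right) + 29546 = \left(38986 \left(- \frac{1}{65869}\right) - 20 \left(79 - 15\right)\right) + 29546 = \left(- \frac{38986}{65869} - 1280\right) + 29546 = - \frac{84351306}{65869} + 29546 = \frac{1861814168}{65869}$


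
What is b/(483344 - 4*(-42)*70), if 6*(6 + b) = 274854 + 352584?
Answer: 104567/495104 ≈ 0.21120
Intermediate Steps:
b = 104567 (b = -6 + (274854 + 352584)/6 = -6 + (⅙)*627438 = -6 + 104573 = 104567)
b/(483344 - 4*(-42)*70) = 104567/(483344 - 4*(-42)*70) = 104567/(483344 + 168*70) = 104567/(483344 + 11760) = 104567/495104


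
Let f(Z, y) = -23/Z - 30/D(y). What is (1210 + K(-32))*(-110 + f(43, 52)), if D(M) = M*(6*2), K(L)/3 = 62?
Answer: -172589923/1118 ≈ -1.5437e+5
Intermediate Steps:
K(L) = 186 (K(L) = 3*62 = 186)
D(M) = 12*M (D(M) = M*12 = 12*M)
f(Z, y) = -23/Z - 5/(2*y) (f(Z, y) = -23/Z - 30*1/(12*y) = -23/Z - 5/(2*y))
(1210 + K(-32))*(-110 + f(43, 52)) = (1210 + 186)*(-110 + (-23/43 - 5/2/52)) = 1396*(-110 + (-23*1/43 - 5/2*1/52)) = 1396*(-110 + (-23/43 - 5/104)) = 1396*(-110 - 2607/4472) = 1396*(-494527/4472) = -172589923/1118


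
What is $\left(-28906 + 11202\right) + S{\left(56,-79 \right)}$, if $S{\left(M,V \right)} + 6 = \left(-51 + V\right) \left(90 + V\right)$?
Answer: $-19140$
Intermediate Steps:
$S{\left(M,V \right)} = -6 + \left(-51 + V\right) \left(90 + V\right)$
$\left(-28906 + 11202\right) + S{\left(56,-79 \right)} = \left(-28906 + 11202\right) + \left(-4596 + \left(-79\right)^{2} + 39 \left(-79\right)\right) = -17704 - 1436 = -19140$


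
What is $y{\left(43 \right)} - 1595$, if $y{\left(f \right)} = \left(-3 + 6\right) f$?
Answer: $-1466$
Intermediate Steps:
$y{\left(f \right)} = 3 f$
$y{\left(43 \right)} - 1595 = 3 \cdot 43 - 1595 = 129 - 1595 = -1466$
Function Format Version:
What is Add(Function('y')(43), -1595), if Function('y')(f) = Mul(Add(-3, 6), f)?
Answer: -1466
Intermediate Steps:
Function('y')(f) = Mul(3, f)
Add(Function('y')(43), -1595) = Add(Mul(3, 43), -1595) = Add(129, -1595) = -1466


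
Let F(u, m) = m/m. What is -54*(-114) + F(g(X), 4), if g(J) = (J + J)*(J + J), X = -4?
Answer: 6157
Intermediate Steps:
g(J) = 4*J**2 (g(J) = (2*J)*(2*J) = 4*J**2)
F(u, m) = 1
-54*(-114) + F(g(X), 4) = -54*(-114) + 1 = 6156 + 1 = 6157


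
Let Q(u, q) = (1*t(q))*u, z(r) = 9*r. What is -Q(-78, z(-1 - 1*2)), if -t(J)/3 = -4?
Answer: 936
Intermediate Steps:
t(J) = 12 (t(J) = -3*(-4) = 12)
Q(u, q) = 12*u (Q(u, q) = (1*12)*u = 12*u)
-Q(-78, z(-1 - 1*2)) = -12*(-78) = -1*(-936) = 936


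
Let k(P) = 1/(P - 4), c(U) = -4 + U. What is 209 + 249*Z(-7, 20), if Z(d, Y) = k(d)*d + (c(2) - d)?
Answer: 17737/11 ≈ 1612.5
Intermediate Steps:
k(P) = 1/(-4 + P)
Z(d, Y) = -2 - d + d/(-4 + d) (Z(d, Y) = d/(-4 + d) + ((-4 + 2) - d) = d/(-4 + d) + (-2 - d) = -2 - d + d/(-4 + d))
209 + 249*Z(-7, 20) = 209 + 249*((8 - 1*(-7)² + 3*(-7))/(-4 - 7)) = 209 + 249*((8 - 1*49 - 21)/(-11)) = 209 + 249*(-(8 - 49 - 21)/11) = 209 + 249*(-1/11*(-62)) = 209 + 249*(62/11) = 209 + 15438/11 = 17737/11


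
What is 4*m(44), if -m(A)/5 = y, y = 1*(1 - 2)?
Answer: 20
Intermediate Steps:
y = -1 (y = 1*(-1) = -1)
m(A) = 5 (m(A) = -5*(-1) = 5)
4*m(44) = 4*5 = 20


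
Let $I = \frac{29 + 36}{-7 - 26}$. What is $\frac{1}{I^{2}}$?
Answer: $\frac{1089}{4225} \approx 0.25775$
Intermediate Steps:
$I = - \frac{65}{33}$ ($I = \frac{65}{-33} = 65 \left(- \frac{1}{33}\right) = - \frac{65}{33} \approx -1.9697$)
$\frac{1}{I^{2}} = \frac{1}{\left(- \frac{65}{33}\right)^{2}} = \frac{1}{\frac{4225}{1089}} = \frac{1089}{4225}$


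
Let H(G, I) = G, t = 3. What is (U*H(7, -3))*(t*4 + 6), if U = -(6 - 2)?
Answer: -504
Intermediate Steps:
U = -4 (U = -1*4 = -4)
(U*H(7, -3))*(t*4 + 6) = (-4*7)*(3*4 + 6) = -28*(12 + 6) = -28*18 = -504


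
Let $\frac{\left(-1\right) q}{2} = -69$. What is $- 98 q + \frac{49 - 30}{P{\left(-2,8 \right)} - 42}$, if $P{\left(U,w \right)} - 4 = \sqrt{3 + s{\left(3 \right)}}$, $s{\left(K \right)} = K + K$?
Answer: $- \frac{473359}{35} \approx -13525.0$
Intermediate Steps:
$s{\left(K \right)} = 2 K$
$q = 138$ ($q = \left(-2\right) \left(-69\right) = 138$)
$P{\left(U,w \right)} = 7$ ($P{\left(U,w \right)} = 4 + \sqrt{3 + 2 \cdot 3} = 4 + \sqrt{3 + 6} = 4 + \sqrt{9} = 4 + 3 = 7$)
$- 98 q + \frac{49 - 30}{P{\left(-2,8 \right)} - 42} = \left(-98\right) 138 + \frac{49 - 30}{7 - 42} = -13524 + \frac{19}{-35} = -13524 + 19 \left(- \frac{1}{35}\right) = -13524 - \frac{19}{35} = - \frac{473359}{35}$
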